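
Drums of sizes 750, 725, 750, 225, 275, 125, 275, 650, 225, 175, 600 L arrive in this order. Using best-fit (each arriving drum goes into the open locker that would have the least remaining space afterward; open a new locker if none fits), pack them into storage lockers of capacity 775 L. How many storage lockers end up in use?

  750 → locker 1 (new)  [load 750/775]
  725 → locker 2 (new)  [load 725/775]
  750 → locker 3 (new)  [load 750/775]
  225 → locker 4 (new)  [load 225/775]
  275 → locker 4  [load 500/775]
  125 → locker 4  [load 625/775]
  275 → locker 5 (new)  [load 275/775]
  650 → locker 6 (new)  [load 650/775]
  225 → locker 5  [load 500/775]
  175 → locker 5  [load 675/775]
  600 → locker 7 (new)  [load 600/775]
7 storage lockers opened.

7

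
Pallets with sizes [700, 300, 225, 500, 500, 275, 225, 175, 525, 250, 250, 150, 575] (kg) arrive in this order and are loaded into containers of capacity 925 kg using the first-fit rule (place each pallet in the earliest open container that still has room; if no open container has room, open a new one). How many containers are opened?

6

  700 → container 1 (new)  [load 700/925]
  300 → container 2 (new)  [load 300/925]
  225 → container 1  [load 925/925]
  500 → container 2  [load 800/925]
  500 → container 3 (new)  [load 500/925]
  275 → container 3  [load 775/925]
  225 → container 4 (new)  [load 225/925]
  175 → container 4  [load 400/925]
  525 → container 4  [load 925/925]
  250 → container 5 (new)  [load 250/925]
  250 → container 5  [load 500/925]
  150 → container 3  [load 925/925]
  575 → container 6 (new)  [load 575/925]
6 containers opened.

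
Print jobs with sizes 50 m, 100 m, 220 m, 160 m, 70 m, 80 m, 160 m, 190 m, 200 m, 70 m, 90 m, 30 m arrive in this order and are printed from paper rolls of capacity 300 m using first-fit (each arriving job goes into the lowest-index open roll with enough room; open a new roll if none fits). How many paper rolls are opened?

  50 → roll 1 (new)  [load 50/300]
  100 → roll 1  [load 150/300]
  220 → roll 2 (new)  [load 220/300]
  160 → roll 3 (new)  [load 160/300]
  70 → roll 1  [load 220/300]
  80 → roll 1  [load 300/300]
  160 → roll 4 (new)  [load 160/300]
  190 → roll 5 (new)  [load 190/300]
  200 → roll 6 (new)  [load 200/300]
  70 → roll 2  [load 290/300]
  90 → roll 3  [load 250/300]
  30 → roll 3  [load 280/300]
6 paper rolls opened.

6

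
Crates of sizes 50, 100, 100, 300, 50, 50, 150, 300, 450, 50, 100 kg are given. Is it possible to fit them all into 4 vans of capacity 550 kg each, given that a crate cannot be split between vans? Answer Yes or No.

A valid assignment using 4 vans:
  van 1: 450 + 100 = 550
  van 2: 300 + 150 + 100 = 550
  van 3: 300 + 100 + 50 + 50 + 50 = 550
  van 4: 50 = 50
Every load is within 550 kg, so 4 vans suffice.

Yes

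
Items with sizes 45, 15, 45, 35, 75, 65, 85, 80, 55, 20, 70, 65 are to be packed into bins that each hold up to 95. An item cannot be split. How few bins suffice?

Total = 85 + 80 + 75 + 70 + 65 + 65 + 55 + 45 + 45 + 35 + 20 + 15 = 655.
Lower bound: ⌈655/95⌉ = 7 bins.
A packing using 8 bins:
  bin 1: 85 = 85
  bin 2: 80 + 15 = 95
  bin 3: 75 + 20 = 95
  bin 4: 70 = 70
  bin 5: 65 = 65
  bin 6: 65 = 65
  bin 7: 55 + 35 = 90
  bin 8: 45 + 45 = 90
No arrangement into 7 bins stays within capacity, so 8 is optimal.

8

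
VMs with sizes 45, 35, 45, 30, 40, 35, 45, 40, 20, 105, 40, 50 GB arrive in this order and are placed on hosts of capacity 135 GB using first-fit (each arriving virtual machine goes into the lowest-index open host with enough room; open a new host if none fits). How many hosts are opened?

5

  45 → host 1 (new)  [load 45/135]
  35 → host 1  [load 80/135]
  45 → host 1  [load 125/135]
  30 → host 2 (new)  [load 30/135]
  40 → host 2  [load 70/135]
  35 → host 2  [load 105/135]
  45 → host 3 (new)  [load 45/135]
  40 → host 3  [load 85/135]
  20 → host 2  [load 125/135]
  105 → host 4 (new)  [load 105/135]
  40 → host 3  [load 125/135]
  50 → host 5 (new)  [load 50/135]
5 hosts opened.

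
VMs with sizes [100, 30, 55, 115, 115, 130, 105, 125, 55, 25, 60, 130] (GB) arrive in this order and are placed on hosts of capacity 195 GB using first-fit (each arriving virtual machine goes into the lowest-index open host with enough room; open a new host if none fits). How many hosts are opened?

  100 → host 1 (new)  [load 100/195]
  30 → host 1  [load 130/195]
  55 → host 1  [load 185/195]
  115 → host 2 (new)  [load 115/195]
  115 → host 3 (new)  [load 115/195]
  130 → host 4 (new)  [load 130/195]
  105 → host 5 (new)  [load 105/195]
  125 → host 6 (new)  [load 125/195]
  55 → host 2  [load 170/195]
  25 → host 2  [load 195/195]
  60 → host 3  [load 175/195]
  130 → host 7 (new)  [load 130/195]
7 hosts opened.

7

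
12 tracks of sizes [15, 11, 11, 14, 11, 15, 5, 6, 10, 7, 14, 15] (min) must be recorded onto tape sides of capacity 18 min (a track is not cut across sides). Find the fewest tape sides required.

9

Total = 15 + 15 + 15 + 14 + 14 + 11 + 11 + 11 + 10 + 7 + 6 + 5 = 134 min.
Lower bound: ⌈134/18⌉ = 8 tape sides.
Also, 9 tracks each exceed 9 min, and no two of those can share a side, so at least 9 tape sides are needed.
A packing using 9 tape sides:
  side 1: 15 = 15
  side 2: 15 = 15
  side 3: 15 = 15
  side 4: 14 = 14
  side 5: 14 = 14
  side 6: 11 + 7 = 18
  side 7: 11 + 6 = 17
  side 8: 11 + 5 = 16
  side 9: 10 = 10
This matches the lower bound, so 9 is optimal.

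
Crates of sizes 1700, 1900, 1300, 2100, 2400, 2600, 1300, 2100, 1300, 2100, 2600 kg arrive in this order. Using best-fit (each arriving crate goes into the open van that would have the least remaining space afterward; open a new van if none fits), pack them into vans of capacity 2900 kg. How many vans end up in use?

  1700 → van 1 (new)  [load 1700/2900]
  1900 → van 2 (new)  [load 1900/2900]
  1300 → van 3 (new)  [load 1300/2900]
  2100 → van 4 (new)  [load 2100/2900]
  2400 → van 5 (new)  [load 2400/2900]
  2600 → van 6 (new)  [load 2600/2900]
  1300 → van 3  [load 2600/2900]
  2100 → van 7 (new)  [load 2100/2900]
  1300 → van 8 (new)  [load 1300/2900]
  2100 → van 9 (new)  [load 2100/2900]
  2600 → van 10 (new)  [load 2600/2900]
10 vans opened.

10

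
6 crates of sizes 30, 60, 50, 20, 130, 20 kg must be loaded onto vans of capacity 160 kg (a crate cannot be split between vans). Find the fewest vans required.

Total = 130 + 60 + 50 + 30 + 20 + 20 = 310 kg.
Lower bound: ⌈310/160⌉ = 2 vans.
A packing using 2 vans:
  van 1: 130 + 30 = 160
  van 2: 60 + 50 + 20 + 20 = 150
This matches the lower bound, so 2 is optimal.

2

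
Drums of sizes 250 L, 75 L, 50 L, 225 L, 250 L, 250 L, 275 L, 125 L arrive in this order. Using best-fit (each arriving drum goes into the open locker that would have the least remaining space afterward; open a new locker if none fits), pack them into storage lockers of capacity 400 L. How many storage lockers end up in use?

  250 → locker 1 (new)  [load 250/400]
  75 → locker 1  [load 325/400]
  50 → locker 1  [load 375/400]
  225 → locker 2 (new)  [load 225/400]
  250 → locker 3 (new)  [load 250/400]
  250 → locker 4 (new)  [load 250/400]
  275 → locker 5 (new)  [load 275/400]
  125 → locker 5  [load 400/400]
5 storage lockers opened.

5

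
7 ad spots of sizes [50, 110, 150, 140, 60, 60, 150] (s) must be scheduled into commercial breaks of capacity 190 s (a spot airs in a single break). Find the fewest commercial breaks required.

5

Total = 150 + 150 + 140 + 110 + 60 + 60 + 50 = 720 s.
Lower bound: ⌈720/190⌉ = 4 commercial breaks.
A packing using 5 commercial breaks:
  break 1: 150 = 150
  break 2: 150 = 150
  break 3: 140 + 50 = 190
  break 4: 110 + 60 = 170
  break 5: 60 = 60
No arrangement into 4 commercial breaks stays within capacity, so 5 is optimal.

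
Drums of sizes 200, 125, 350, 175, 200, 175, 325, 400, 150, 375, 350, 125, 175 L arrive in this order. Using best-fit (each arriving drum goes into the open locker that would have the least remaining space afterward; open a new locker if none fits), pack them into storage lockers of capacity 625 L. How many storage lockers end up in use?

6

  200 → locker 1 (new)  [load 200/625]
  125 → locker 1  [load 325/625]
  350 → locker 2 (new)  [load 350/625]
  175 → locker 2  [load 525/625]
  200 → locker 1  [load 525/625]
  175 → locker 3 (new)  [load 175/625]
  325 → locker 3  [load 500/625]
  400 → locker 4 (new)  [load 400/625]
  150 → locker 4  [load 550/625]
  375 → locker 5 (new)  [load 375/625]
  350 → locker 6 (new)  [load 350/625]
  125 → locker 3  [load 625/625]
  175 → locker 5  [load 550/625]
6 storage lockers opened.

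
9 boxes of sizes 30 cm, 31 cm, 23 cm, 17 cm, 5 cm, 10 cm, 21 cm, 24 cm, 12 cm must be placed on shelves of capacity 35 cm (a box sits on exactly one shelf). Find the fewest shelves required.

6

Total = 31 + 30 + 24 + 23 + 21 + 17 + 12 + 10 + 5 = 173 cm.
Lower bound: ⌈173/35⌉ = 5 shelves.
A packing using 6 shelves:
  shelf 1: 31 = 31
  shelf 2: 30 + 5 = 35
  shelf 3: 24 + 10 = 34
  shelf 4: 23 + 12 = 35
  shelf 5: 21 = 21
  shelf 6: 17 = 17
No arrangement into 5 shelves stays within capacity, so 6 is optimal.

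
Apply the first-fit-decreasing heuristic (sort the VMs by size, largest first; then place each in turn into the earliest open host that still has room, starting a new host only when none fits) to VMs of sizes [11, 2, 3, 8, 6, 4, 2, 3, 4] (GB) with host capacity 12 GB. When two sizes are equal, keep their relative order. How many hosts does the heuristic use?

4

Sorted descending: 11, 8, 6, 4, 4, 3, 3, 2, 2.
  11 → host 1 (new)  [load 11/12]
  8 → host 2 (new)  [load 8/12]
  6 → host 3 (new)  [load 6/12]
  4 → host 2  [load 12/12]
  4 → host 3  [load 10/12]
  3 → host 4 (new)  [load 3/12]
  3 → host 4  [load 6/12]
  2 → host 3  [load 12/12]
  2 → host 4  [load 8/12]
4 hosts opened.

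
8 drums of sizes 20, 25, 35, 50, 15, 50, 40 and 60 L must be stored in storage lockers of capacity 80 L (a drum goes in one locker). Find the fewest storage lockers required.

4

Total = 60 + 50 + 50 + 40 + 35 + 25 + 20 + 15 = 295 L.
Lower bound: ⌈295/80⌉ = 4 storage lockers.
A packing using 4 storage lockers:
  locker 1: 60 + 20 = 80
  locker 2: 50 + 25 = 75
  locker 3: 50 + 15 = 65
  locker 4: 40 + 35 = 75
This matches the lower bound, so 4 is optimal.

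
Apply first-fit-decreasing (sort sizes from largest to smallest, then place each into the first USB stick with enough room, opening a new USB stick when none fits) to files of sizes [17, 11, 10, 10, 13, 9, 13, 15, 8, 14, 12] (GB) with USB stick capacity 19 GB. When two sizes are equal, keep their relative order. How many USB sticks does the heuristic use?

Sorted descending: 17, 15, 14, 13, 13, 12, 11, 10, 10, 9, 8.
  17 → USB stick 1 (new)  [load 17/19]
  15 → USB stick 2 (new)  [load 15/19]
  14 → USB stick 3 (new)  [load 14/19]
  13 → USB stick 4 (new)  [load 13/19]
  13 → USB stick 5 (new)  [load 13/19]
  12 → USB stick 6 (new)  [load 12/19]
  11 → USB stick 7 (new)  [load 11/19]
  10 → USB stick 8 (new)  [load 10/19]
  10 → USB stick 9 (new)  [load 10/19]
  9 → USB stick 8  [load 19/19]
  8 → USB stick 7  [load 19/19]
9 USB sticks opened.

9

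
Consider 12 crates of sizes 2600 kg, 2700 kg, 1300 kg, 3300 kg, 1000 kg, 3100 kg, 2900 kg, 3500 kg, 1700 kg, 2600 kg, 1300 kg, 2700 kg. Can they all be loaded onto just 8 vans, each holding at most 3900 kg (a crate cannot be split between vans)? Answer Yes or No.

No

Total = 28700 kg; ⌈28700/3900⌉ = 8.
The bound of 8 does not rule out 8, but exhaustive search shows no assignment into 8 vans of capacity 3900 kg exists — the minimum is 9.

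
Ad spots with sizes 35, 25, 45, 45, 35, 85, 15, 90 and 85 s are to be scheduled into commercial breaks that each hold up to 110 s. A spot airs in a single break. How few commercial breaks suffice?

5

Total = 90 + 85 + 85 + 45 + 45 + 35 + 35 + 25 + 15 = 460 s.
Lower bound: ⌈460/110⌉ = 5 commercial breaks.
A packing using 5 commercial breaks:
  break 1: 90 + 15 = 105
  break 2: 85 + 25 = 110
  break 3: 85 = 85
  break 4: 45 + 45 = 90
  break 5: 35 + 35 = 70
This matches the lower bound, so 5 is optimal.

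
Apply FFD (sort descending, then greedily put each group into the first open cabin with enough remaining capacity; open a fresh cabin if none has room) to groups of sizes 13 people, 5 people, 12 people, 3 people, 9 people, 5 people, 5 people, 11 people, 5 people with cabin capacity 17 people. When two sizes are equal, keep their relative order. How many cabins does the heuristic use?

Sorted descending: 13, 12, 11, 9, 5, 5, 5, 5, 3.
  13 → cabin 1 (new)  [load 13/17]
  12 → cabin 2 (new)  [load 12/17]
  11 → cabin 3 (new)  [load 11/17]
  9 → cabin 4 (new)  [load 9/17]
  5 → cabin 2  [load 17/17]
  5 → cabin 3  [load 16/17]
  5 → cabin 4  [load 14/17]
  5 → cabin 5 (new)  [load 5/17]
  3 → cabin 1  [load 16/17]
5 cabins opened.

5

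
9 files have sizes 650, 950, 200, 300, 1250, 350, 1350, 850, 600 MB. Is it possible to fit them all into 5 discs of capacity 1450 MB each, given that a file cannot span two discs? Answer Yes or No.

A valid assignment using 5 discs:
  disc 1: 1350 = 1350
  disc 2: 1250 + 200 = 1450
  disc 3: 950 + 350 = 1300
  disc 4: 850 + 600 = 1450
  disc 5: 650 + 300 = 950
Every load is within 1450 MB, so 5 discs suffice.

Yes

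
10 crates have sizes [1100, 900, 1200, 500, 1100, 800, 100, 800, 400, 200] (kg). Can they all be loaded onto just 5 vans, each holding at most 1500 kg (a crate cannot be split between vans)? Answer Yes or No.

Total = 7100 kg; ⌈7100/1500⌉ = 5.
6 crates each exceed half the capacity and cannot share a van, forcing at least 6 vans.
At least 6 vans are required, but only 5 are allowed.

No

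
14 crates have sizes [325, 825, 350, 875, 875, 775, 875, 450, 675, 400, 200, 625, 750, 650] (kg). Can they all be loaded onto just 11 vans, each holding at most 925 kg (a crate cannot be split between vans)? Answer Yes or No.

A valid assignment using 11 vans:
  van 1: 875 = 875
  van 2: 875 = 875
  van 3: 875 = 875
  van 4: 825 = 825
  van 5: 775 = 775
  van 6: 750 = 750
  van 7: 675 + 200 = 875
  van 8: 650 = 650
  van 9: 625 = 625
  van 10: 450 + 400 = 850
  van 11: 350 + 325 = 675
Every load is within 925 kg, so 11 vans suffice.

Yes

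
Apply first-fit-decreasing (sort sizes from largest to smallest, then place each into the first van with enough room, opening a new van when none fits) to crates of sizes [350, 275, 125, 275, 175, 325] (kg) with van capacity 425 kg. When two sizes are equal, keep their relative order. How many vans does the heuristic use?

Sorted descending: 350, 325, 275, 275, 175, 125.
  350 → van 1 (new)  [load 350/425]
  325 → van 2 (new)  [load 325/425]
  275 → van 3 (new)  [load 275/425]
  275 → van 4 (new)  [load 275/425]
  175 → van 5 (new)  [load 175/425]
  125 → van 3  [load 400/425]
5 vans opened.

5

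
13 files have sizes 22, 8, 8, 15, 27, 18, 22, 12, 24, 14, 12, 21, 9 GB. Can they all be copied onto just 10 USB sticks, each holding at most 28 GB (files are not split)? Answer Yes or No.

Yes

A valid assignment using 9 USB sticks:
  USB stick 1: 27 = 27
  USB stick 2: 24 = 24
  USB stick 3: 22 = 22
  USB stick 4: 22 = 22
  USB stick 5: 21 = 21
  USB stick 6: 18 + 9 = 27
  USB stick 7: 15 + 12 = 27
  USB stick 8: 14 + 12 = 26
  USB stick 9: 8 + 8 = 16
That uses only 9 ≤ 10, so 10 USB sticks are enough.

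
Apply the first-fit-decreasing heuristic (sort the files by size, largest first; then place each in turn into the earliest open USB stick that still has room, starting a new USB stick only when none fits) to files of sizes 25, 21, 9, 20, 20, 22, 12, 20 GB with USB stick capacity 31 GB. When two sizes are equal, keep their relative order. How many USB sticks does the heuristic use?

7

Sorted descending: 25, 22, 21, 20, 20, 20, 12, 9.
  25 → USB stick 1 (new)  [load 25/31]
  22 → USB stick 2 (new)  [load 22/31]
  21 → USB stick 3 (new)  [load 21/31]
  20 → USB stick 4 (new)  [load 20/31]
  20 → USB stick 5 (new)  [load 20/31]
  20 → USB stick 6 (new)  [load 20/31]
  12 → USB stick 7 (new)  [load 12/31]
  9 → USB stick 2  [load 31/31]
7 USB sticks opened.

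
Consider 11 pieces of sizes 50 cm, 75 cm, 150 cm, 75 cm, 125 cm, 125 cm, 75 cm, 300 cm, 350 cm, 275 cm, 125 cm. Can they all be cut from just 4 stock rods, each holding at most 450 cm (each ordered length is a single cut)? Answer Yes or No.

A valid assignment using 4 stock rods:
  stock rod 1: 350 + 75 = 425
  stock rod 2: 300 + 150 = 450
  stock rod 3: 275 + 125 + 50 = 450
  stock rod 4: 125 + 125 + 75 + 75 = 400
Every load is within 450 cm, so 4 stock rods suffice.

Yes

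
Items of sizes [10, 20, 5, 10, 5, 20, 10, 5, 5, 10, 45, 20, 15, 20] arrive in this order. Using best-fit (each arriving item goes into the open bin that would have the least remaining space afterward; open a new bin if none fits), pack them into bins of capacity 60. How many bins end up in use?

4

  10 → bin 1 (new)  [load 10/60]
  20 → bin 1  [load 30/60]
  5 → bin 1  [load 35/60]
  10 → bin 1  [load 45/60]
  5 → bin 1  [load 50/60]
  20 → bin 2 (new)  [load 20/60]
  10 → bin 1  [load 60/60]
  5 → bin 2  [load 25/60]
  5 → bin 2  [load 30/60]
  10 → bin 2  [load 40/60]
  45 → bin 3 (new)  [load 45/60]
  20 → bin 2  [load 60/60]
  15 → bin 3  [load 60/60]
  20 → bin 4 (new)  [load 20/60]
4 bins opened.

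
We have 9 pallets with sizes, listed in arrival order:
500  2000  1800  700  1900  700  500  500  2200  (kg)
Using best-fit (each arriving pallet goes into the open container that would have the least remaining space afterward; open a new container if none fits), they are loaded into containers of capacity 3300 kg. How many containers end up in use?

  500 → container 1 (new)  [load 500/3300]
  2000 → container 1  [load 2500/3300]
  1800 → container 2 (new)  [load 1800/3300]
  700 → container 1  [load 3200/3300]
  1900 → container 3 (new)  [load 1900/3300]
  700 → container 3  [load 2600/3300]
  500 → container 3  [load 3100/3300]
  500 → container 2  [load 2300/3300]
  2200 → container 4 (new)  [load 2200/3300]
4 containers opened.

4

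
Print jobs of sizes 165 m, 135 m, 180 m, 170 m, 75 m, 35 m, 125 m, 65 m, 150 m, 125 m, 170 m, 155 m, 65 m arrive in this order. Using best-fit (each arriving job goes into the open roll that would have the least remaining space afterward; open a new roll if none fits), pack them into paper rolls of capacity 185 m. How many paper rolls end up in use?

  165 → roll 1 (new)  [load 165/185]
  135 → roll 2 (new)  [load 135/185]
  180 → roll 3 (new)  [load 180/185]
  170 → roll 4 (new)  [load 170/185]
  75 → roll 5 (new)  [load 75/185]
  35 → roll 2  [load 170/185]
  125 → roll 6 (new)  [load 125/185]
  65 → roll 5  [load 140/185]
  150 → roll 7 (new)  [load 150/185]
  125 → roll 8 (new)  [load 125/185]
  170 → roll 9 (new)  [load 170/185]
  155 → roll 10 (new)  [load 155/185]
  65 → roll 11 (new)  [load 65/185]
11 paper rolls opened.

11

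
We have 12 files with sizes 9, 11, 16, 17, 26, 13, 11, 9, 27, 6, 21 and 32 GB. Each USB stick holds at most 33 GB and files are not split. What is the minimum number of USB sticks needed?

Total = 32 + 27 + 26 + 21 + 17 + 16 + 13 + 11 + 11 + 9 + 9 + 6 = 198 GB.
Lower bound: ⌈198/33⌉ = 6 USB sticks.
A packing using 7 USB sticks:
  USB stick 1: 32 = 32
  USB stick 2: 27 + 6 = 33
  USB stick 3: 26 = 26
  USB stick 4: 21 + 11 = 32
  USB stick 5: 17 + 16 = 33
  USB stick 6: 13 + 11 + 9 = 33
  USB stick 7: 9 = 9
No arrangement into 6 USB sticks stays within capacity, so 7 is optimal.

7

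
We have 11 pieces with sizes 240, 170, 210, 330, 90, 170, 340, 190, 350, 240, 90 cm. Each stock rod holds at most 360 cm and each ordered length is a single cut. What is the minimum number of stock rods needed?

Total = 350 + 340 + 330 + 240 + 240 + 210 + 190 + 170 + 170 + 90 + 90 = 2420 cm.
Lower bound: ⌈2420/360⌉ = 7 stock rods.
A packing using 8 stock rods:
  stock rod 1: 350 = 350
  stock rod 2: 340 = 340
  stock rod 3: 330 = 330
  stock rod 4: 240 + 90 = 330
  stock rod 5: 240 + 90 = 330
  stock rod 6: 210 = 210
  stock rod 7: 190 + 170 = 360
  stock rod 8: 170 = 170
No arrangement into 7 stock rods stays within capacity, so 8 is optimal.

8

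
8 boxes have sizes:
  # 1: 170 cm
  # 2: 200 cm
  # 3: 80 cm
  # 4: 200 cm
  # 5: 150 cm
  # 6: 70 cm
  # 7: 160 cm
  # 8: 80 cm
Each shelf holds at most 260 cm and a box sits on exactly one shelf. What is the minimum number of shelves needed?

Total = 200 + 200 + 170 + 160 + 150 + 80 + 80 + 70 = 1110 cm.
Lower bound: ⌈1110/260⌉ = 5 shelves.
A packing using 5 shelves:
  shelf 1: 200 = 200
  shelf 2: 200 = 200
  shelf 3: 170 + 80 = 250
  shelf 4: 160 + 80 = 240
  shelf 5: 150 + 70 = 220
This matches the lower bound, so 5 is optimal.

5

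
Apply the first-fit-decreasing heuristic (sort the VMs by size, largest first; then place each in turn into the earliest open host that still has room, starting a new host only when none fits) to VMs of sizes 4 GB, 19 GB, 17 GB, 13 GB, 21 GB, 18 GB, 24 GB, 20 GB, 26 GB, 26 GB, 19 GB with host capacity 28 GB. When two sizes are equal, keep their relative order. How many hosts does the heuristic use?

Sorted descending: 26, 26, 24, 21, 20, 19, 19, 18, 17, 13, 4.
  26 → host 1 (new)  [load 26/28]
  26 → host 2 (new)  [load 26/28]
  24 → host 3 (new)  [load 24/28]
  21 → host 4 (new)  [load 21/28]
  20 → host 5 (new)  [load 20/28]
  19 → host 6 (new)  [load 19/28]
  19 → host 7 (new)  [load 19/28]
  18 → host 8 (new)  [load 18/28]
  17 → host 9 (new)  [load 17/28]
  13 → host 10 (new)  [load 13/28]
  4 → host 3  [load 28/28]
10 hosts opened.

10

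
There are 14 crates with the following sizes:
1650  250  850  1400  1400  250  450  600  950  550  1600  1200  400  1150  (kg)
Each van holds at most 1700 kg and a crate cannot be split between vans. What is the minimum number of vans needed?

Total = 1650 + 1600 + 1400 + 1400 + 1200 + 1150 + 950 + 850 + 600 + 550 + 450 + 400 + 250 + 250 = 12700 kg.
Lower bound: ⌈12700/1700⌉ = 8 vans.
A packing using 8 vans:
  van 1: 1650 = 1650
  van 2: 1600 = 1600
  van 3: 1400 + 250 = 1650
  van 4: 1400 + 250 = 1650
  van 5: 1200 + 450 = 1650
  van 6: 1150 + 550 = 1700
  van 7: 950 + 600 = 1550
  van 8: 850 + 400 = 1250
This matches the lower bound, so 8 is optimal.

8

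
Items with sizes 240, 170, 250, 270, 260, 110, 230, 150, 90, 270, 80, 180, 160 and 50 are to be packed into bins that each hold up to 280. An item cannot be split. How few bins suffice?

10

Total = 270 + 270 + 260 + 250 + 240 + 230 + 180 + 170 + 160 + 150 + 110 + 90 + 80 + 50 = 2510.
Lower bound: ⌈2510/280⌉ = 9 bins.
Also, 10 items each exceed 140, and no two of those can share a bin, so at least 10 bins are needed.
A packing using 10 bins:
  bin 1: 270 = 270
  bin 2: 270 = 270
  bin 3: 260 = 260
  bin 4: 250 = 250
  bin 5: 240 = 240
  bin 6: 230 + 50 = 280
  bin 7: 180 + 90 = 270
  bin 8: 170 + 110 = 280
  bin 9: 160 + 80 = 240
  bin 10: 150 = 150
This matches the lower bound, so 10 is optimal.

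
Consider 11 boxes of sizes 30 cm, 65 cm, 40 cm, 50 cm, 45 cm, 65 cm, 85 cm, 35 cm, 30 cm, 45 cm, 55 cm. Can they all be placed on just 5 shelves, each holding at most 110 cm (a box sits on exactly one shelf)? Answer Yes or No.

Total = 545 cm; ⌈545/110⌉ = 5.
The bound of 5 does not rule out 5, but exhaustive search shows no assignment into 5 shelves of capacity 110 cm exists — the minimum is 6.

No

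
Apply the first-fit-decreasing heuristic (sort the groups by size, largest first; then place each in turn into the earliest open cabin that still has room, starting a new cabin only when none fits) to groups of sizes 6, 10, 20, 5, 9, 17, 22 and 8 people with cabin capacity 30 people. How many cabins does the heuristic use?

4

Sorted descending: 22, 20, 17, 10, 9, 8, 6, 5.
  22 → cabin 1 (new)  [load 22/30]
  20 → cabin 2 (new)  [load 20/30]
  17 → cabin 3 (new)  [load 17/30]
  10 → cabin 2  [load 30/30]
  9 → cabin 3  [load 26/30]
  8 → cabin 1  [load 30/30]
  6 → cabin 4 (new)  [load 6/30]
  5 → cabin 4  [load 11/30]
4 cabins opened.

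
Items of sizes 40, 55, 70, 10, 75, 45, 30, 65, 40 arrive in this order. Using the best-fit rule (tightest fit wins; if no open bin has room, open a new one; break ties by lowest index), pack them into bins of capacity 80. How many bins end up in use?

6

  40 → bin 1 (new)  [load 40/80]
  55 → bin 2 (new)  [load 55/80]
  70 → bin 3 (new)  [load 70/80]
  10 → bin 3  [load 80/80]
  75 → bin 4 (new)  [load 75/80]
  45 → bin 5 (new)  [load 45/80]
  30 → bin 5  [load 75/80]
  65 → bin 6 (new)  [load 65/80]
  40 → bin 1  [load 80/80]
6 bins opened.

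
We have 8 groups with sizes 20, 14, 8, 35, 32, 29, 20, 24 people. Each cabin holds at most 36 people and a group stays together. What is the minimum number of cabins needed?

Total = 35 + 32 + 29 + 24 + 20 + 20 + 14 + 8 = 182 people.
Lower bound: ⌈182/36⌉ = 6 cabins.
A packing using 6 cabins:
  cabin 1: 35 = 35
  cabin 2: 32 = 32
  cabin 3: 29 = 29
  cabin 4: 24 + 8 = 32
  cabin 5: 20 + 14 = 34
  cabin 6: 20 = 20
This matches the lower bound, so 6 is optimal.

6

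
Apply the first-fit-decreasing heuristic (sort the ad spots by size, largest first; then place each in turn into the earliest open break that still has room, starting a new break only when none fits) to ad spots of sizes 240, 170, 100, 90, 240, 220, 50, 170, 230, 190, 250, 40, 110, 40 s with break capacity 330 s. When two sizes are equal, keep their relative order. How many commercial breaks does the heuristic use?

Sorted descending: 250, 240, 240, 230, 220, 190, 170, 170, 110, 100, 90, 50, 40, 40.
  250 → break 1 (new)  [load 250/330]
  240 → break 2 (new)  [load 240/330]
  240 → break 3 (new)  [load 240/330]
  230 → break 4 (new)  [load 230/330]
  220 → break 5 (new)  [load 220/330]
  190 → break 6 (new)  [load 190/330]
  170 → break 7 (new)  [load 170/330]
  170 → break 8 (new)  [load 170/330]
  110 → break 5  [load 330/330]
  100 → break 4  [load 330/330]
  90 → break 2  [load 330/330]
  50 → break 1  [load 300/330]
  40 → break 3  [load 280/330]
  40 → break 3  [load 320/330]
8 commercial breaks opened.

8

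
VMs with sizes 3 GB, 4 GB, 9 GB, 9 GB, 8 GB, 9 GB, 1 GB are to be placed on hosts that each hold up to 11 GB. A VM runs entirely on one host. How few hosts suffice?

5

Total = 9 + 9 + 9 + 8 + 4 + 3 + 1 = 43 GB.
Lower bound: ⌈43/11⌉ = 4 hosts.
A packing using 5 hosts:
  host 1: 9 + 1 = 10
  host 2: 9 = 9
  host 3: 9 = 9
  host 4: 8 + 3 = 11
  host 5: 4 = 4
No arrangement into 4 hosts stays within capacity, so 5 is optimal.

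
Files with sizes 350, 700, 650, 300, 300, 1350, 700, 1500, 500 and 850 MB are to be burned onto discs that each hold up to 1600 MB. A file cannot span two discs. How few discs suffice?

Total = 1500 + 1350 + 850 + 700 + 700 + 650 + 500 + 350 + 300 + 300 = 7200 MB.
Lower bound: ⌈7200/1600⌉ = 5 discs.
A packing using 5 discs:
  disc 1: 1500 = 1500
  disc 2: 1350 = 1350
  disc 3: 850 + 700 = 1550
  disc 4: 700 + 650 = 1350
  disc 5: 500 + 350 + 300 + 300 = 1450
This matches the lower bound, so 5 is optimal.

5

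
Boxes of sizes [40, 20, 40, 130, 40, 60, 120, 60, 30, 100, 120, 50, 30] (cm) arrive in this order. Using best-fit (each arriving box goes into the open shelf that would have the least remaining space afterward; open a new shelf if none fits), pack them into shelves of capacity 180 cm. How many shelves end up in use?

  40 → shelf 1 (new)  [load 40/180]
  20 → shelf 1  [load 60/180]
  40 → shelf 1  [load 100/180]
  130 → shelf 2 (new)  [load 130/180]
  40 → shelf 2  [load 170/180]
  60 → shelf 1  [load 160/180]
  120 → shelf 3 (new)  [load 120/180]
  60 → shelf 3  [load 180/180]
  30 → shelf 4 (new)  [load 30/180]
  100 → shelf 4  [load 130/180]
  120 → shelf 5 (new)  [load 120/180]
  50 → shelf 4  [load 180/180]
  30 → shelf 5  [load 150/180]
5 shelves opened.

5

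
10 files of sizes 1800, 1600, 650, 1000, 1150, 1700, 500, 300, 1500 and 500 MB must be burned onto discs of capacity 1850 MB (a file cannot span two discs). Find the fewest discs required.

Total = 1800 + 1700 + 1600 + 1500 + 1150 + 1000 + 650 + 500 + 500 + 300 = 10700 MB.
Lower bound: ⌈10700/1850⌉ = 6 discs.
A packing using 7 discs:
  disc 1: 1800 = 1800
  disc 2: 1700 = 1700
  disc 3: 1600 = 1600
  disc 4: 1500 + 300 = 1800
  disc 5: 1150 + 650 = 1800
  disc 6: 1000 + 500 = 1500
  disc 7: 500 = 500
No arrangement into 6 discs stays within capacity, so 7 is optimal.

7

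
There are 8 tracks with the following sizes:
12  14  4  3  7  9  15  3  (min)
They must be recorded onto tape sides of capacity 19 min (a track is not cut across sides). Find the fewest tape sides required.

Total = 15 + 14 + 12 + 9 + 7 + 4 + 3 + 3 = 67 min.
Lower bound: ⌈67/19⌉ = 4 tape sides.
A packing using 4 tape sides:
  side 1: 15 + 4 = 19
  side 2: 14 + 3 = 17
  side 3: 12 + 7 = 19
  side 4: 9 + 3 = 12
This matches the lower bound, so 4 is optimal.

4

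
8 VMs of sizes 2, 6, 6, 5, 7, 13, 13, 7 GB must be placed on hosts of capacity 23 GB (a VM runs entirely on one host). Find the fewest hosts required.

Total = 13 + 13 + 7 + 7 + 6 + 6 + 5 + 2 = 59 GB.
Lower bound: ⌈59/23⌉ = 3 hosts.
A packing using 3 hosts:
  host 1: 13 + 7 + 2 = 22
  host 2: 13 + 7 = 20
  host 3: 6 + 6 + 5 = 17
This matches the lower bound, so 3 is optimal.

3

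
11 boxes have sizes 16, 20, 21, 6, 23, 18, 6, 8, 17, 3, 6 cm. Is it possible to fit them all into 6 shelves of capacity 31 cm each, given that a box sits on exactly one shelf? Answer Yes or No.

A valid assignment using 6 shelves:
  shelf 1: 23 + 8 = 31
  shelf 2: 21 + 6 + 3 = 30
  shelf 3: 20 + 6 = 26
  shelf 4: 18 + 6 = 24
  shelf 5: 17 = 17
  shelf 6: 16 = 16
Every load is within 31 cm, so 6 shelves suffice.

Yes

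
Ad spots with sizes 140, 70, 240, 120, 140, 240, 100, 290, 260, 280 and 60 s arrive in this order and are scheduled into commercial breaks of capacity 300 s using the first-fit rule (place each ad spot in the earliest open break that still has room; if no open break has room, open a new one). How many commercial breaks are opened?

  140 → break 1 (new)  [load 140/300]
  70 → break 1  [load 210/300]
  240 → break 2 (new)  [load 240/300]
  120 → break 3 (new)  [load 120/300]
  140 → break 3  [load 260/300]
  240 → break 4 (new)  [load 240/300]
  100 → break 5 (new)  [load 100/300]
  290 → break 6 (new)  [load 290/300]
  260 → break 7 (new)  [load 260/300]
  280 → break 8 (new)  [load 280/300]
  60 → break 1  [load 270/300]
8 commercial breaks opened.

8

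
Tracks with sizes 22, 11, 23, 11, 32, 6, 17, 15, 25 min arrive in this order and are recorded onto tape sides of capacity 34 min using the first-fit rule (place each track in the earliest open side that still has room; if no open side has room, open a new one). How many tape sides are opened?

  22 → side 1 (new)  [load 22/34]
  11 → side 1  [load 33/34]
  23 → side 2 (new)  [load 23/34]
  11 → side 2  [load 34/34]
  32 → side 3 (new)  [load 32/34]
  6 → side 4 (new)  [load 6/34]
  17 → side 4  [load 23/34]
  15 → side 5 (new)  [load 15/34]
  25 → side 6 (new)  [load 25/34]
6 tape sides opened.

6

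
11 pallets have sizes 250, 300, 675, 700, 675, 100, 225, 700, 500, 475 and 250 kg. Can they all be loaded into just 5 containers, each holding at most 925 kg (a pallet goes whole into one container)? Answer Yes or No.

No

Total = 4850 kg; ⌈4850/925⌉ = 6.
At least 6 containers are required, but only 5 are allowed.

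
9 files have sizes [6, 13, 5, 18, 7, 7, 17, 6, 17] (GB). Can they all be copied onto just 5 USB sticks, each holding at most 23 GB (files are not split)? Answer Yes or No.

A valid assignment using 5 USB sticks:
  USB stick 1: 18 + 5 = 23
  USB stick 2: 17 + 6 = 23
  USB stick 3: 17 + 6 = 23
  USB stick 4: 13 + 7 = 20
  USB stick 5: 7 = 7
Every load is within 23 GB, so 5 USB sticks suffice.

Yes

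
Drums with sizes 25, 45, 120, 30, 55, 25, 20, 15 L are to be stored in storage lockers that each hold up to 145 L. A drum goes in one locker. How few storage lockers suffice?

Total = 120 + 55 + 45 + 30 + 25 + 25 + 20 + 15 = 335 L.
Lower bound: ⌈335/145⌉ = 3 storage lockers.
A packing using 3 storage lockers:
  locker 1: 120 + 25 = 145
  locker 2: 55 + 45 + 30 + 15 = 145
  locker 3: 25 + 20 = 45
This matches the lower bound, so 3 is optimal.

3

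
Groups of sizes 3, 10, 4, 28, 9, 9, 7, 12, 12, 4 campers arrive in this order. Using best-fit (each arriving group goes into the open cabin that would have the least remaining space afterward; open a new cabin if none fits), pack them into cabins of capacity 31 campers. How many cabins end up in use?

  3 → cabin 1 (new)  [load 3/31]
  10 → cabin 1  [load 13/31]
  4 → cabin 1  [load 17/31]
  28 → cabin 2 (new)  [load 28/31]
  9 → cabin 1  [load 26/31]
  9 → cabin 3 (new)  [load 9/31]
  7 → cabin 3  [load 16/31]
  12 → cabin 3  [load 28/31]
  12 → cabin 4 (new)  [load 12/31]
  4 → cabin 1  [load 30/31]
4 cabins opened.

4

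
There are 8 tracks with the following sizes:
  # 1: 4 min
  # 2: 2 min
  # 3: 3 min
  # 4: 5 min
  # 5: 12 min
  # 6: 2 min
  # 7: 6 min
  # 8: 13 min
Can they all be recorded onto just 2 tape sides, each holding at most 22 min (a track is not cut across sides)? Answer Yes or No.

Total = 47 min; ⌈47/22⌉ = 3.
At least 3 tape sides are required, but only 2 are allowed.

No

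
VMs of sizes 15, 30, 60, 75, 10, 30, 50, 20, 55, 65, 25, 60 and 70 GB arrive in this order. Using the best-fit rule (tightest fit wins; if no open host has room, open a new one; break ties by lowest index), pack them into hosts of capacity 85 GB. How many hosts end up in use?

8

  15 → host 1 (new)  [load 15/85]
  30 → host 1  [load 45/85]
  60 → host 2 (new)  [load 60/85]
  75 → host 3 (new)  [load 75/85]
  10 → host 3  [load 85/85]
  30 → host 1  [load 75/85]
  50 → host 4 (new)  [load 50/85]
  20 → host 2  [load 80/85]
  55 → host 5 (new)  [load 55/85]
  65 → host 6 (new)  [load 65/85]
  25 → host 5  [load 80/85]
  60 → host 7 (new)  [load 60/85]
  70 → host 8 (new)  [load 70/85]
8 hosts opened.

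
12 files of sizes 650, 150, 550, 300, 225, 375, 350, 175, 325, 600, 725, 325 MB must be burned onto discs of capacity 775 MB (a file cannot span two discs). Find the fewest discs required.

Total = 725 + 650 + 600 + 550 + 375 + 350 + 325 + 325 + 300 + 225 + 175 + 150 = 4750 MB.
Lower bound: ⌈4750/775⌉ = 7 discs.
A packing using 7 discs:
  disc 1: 725 = 725
  disc 2: 650 = 650
  disc 3: 600 + 175 = 775
  disc 4: 550 + 225 = 775
  disc 5: 375 + 350 = 725
  disc 6: 325 + 325 = 650
  disc 7: 300 + 150 = 450
This matches the lower bound, so 7 is optimal.

7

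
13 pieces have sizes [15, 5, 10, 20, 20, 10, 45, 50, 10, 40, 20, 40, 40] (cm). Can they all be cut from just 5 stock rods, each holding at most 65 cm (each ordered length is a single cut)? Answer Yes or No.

Total = 325 cm; ⌈325/65⌉ = 5.
The bound of 5 does not rule out 5, but exhaustive search shows no assignment into 5 stock rods of capacity 65 cm exists — the minimum is 6.

No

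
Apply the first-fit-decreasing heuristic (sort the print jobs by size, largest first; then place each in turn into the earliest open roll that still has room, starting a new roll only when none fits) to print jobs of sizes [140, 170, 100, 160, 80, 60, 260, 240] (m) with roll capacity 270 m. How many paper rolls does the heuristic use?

Sorted descending: 260, 240, 170, 160, 140, 100, 80, 60.
  260 → roll 1 (new)  [load 260/270]
  240 → roll 2 (new)  [load 240/270]
  170 → roll 3 (new)  [load 170/270]
  160 → roll 4 (new)  [load 160/270]
  140 → roll 5 (new)  [load 140/270]
  100 → roll 3  [load 270/270]
  80 → roll 4  [load 240/270]
  60 → roll 5  [load 200/270]
5 paper rolls opened.

5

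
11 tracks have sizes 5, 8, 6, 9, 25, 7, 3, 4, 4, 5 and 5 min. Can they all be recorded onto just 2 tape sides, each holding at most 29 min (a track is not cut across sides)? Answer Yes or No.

Total = 81 min; ⌈81/29⌉ = 3.
At least 3 tape sides are required, but only 2 are allowed.

No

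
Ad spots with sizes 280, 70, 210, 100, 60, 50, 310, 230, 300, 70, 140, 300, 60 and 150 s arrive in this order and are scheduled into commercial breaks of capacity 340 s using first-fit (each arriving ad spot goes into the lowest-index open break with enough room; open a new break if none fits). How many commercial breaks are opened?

8

  280 → break 1 (new)  [load 280/340]
  70 → break 2 (new)  [load 70/340]
  210 → break 2  [load 280/340]
  100 → break 3 (new)  [load 100/340]
  60 → break 1  [load 340/340]
  50 → break 2  [load 330/340]
  310 → break 4 (new)  [load 310/340]
  230 → break 3  [load 330/340]
  300 → break 5 (new)  [load 300/340]
  70 → break 6 (new)  [load 70/340]
  140 → break 6  [load 210/340]
  300 → break 7 (new)  [load 300/340]
  60 → break 6  [load 270/340]
  150 → break 8 (new)  [load 150/340]
8 commercial breaks opened.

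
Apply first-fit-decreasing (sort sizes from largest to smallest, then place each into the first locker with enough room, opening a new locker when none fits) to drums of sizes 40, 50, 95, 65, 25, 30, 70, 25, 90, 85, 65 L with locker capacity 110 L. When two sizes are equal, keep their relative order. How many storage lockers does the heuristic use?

Sorted descending: 95, 90, 85, 70, 65, 65, 50, 40, 30, 25, 25.
  95 → locker 1 (new)  [load 95/110]
  90 → locker 2 (new)  [load 90/110]
  85 → locker 3 (new)  [load 85/110]
  70 → locker 4 (new)  [load 70/110]
  65 → locker 5 (new)  [load 65/110]
  65 → locker 6 (new)  [load 65/110]
  50 → locker 7 (new)  [load 50/110]
  40 → locker 4  [load 110/110]
  30 → locker 5  [load 95/110]
  25 → locker 3  [load 110/110]
  25 → locker 6  [load 90/110]
7 storage lockers opened.

7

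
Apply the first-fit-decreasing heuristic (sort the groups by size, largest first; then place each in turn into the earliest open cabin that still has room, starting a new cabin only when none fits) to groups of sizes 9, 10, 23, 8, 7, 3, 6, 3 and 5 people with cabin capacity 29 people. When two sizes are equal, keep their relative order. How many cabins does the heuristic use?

Sorted descending: 23, 10, 9, 8, 7, 6, 5, 3, 3.
  23 → cabin 1 (new)  [load 23/29]
  10 → cabin 2 (new)  [load 10/29]
  9 → cabin 2  [load 19/29]
  8 → cabin 2  [load 27/29]
  7 → cabin 3 (new)  [load 7/29]
  6 → cabin 1  [load 29/29]
  5 → cabin 3  [load 12/29]
  3 → cabin 3  [load 15/29]
  3 → cabin 3  [load 18/29]
3 cabins opened.

3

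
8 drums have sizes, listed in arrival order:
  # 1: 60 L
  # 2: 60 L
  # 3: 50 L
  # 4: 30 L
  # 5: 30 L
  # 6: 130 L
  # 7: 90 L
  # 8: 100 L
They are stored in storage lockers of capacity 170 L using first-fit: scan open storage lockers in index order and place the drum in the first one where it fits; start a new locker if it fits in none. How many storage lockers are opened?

  60 → locker 1 (new)  [load 60/170]
  60 → locker 1  [load 120/170]
  50 → locker 1  [load 170/170]
  30 → locker 2 (new)  [load 30/170]
  30 → locker 2  [load 60/170]
  130 → locker 3 (new)  [load 130/170]
  90 → locker 2  [load 150/170]
  100 → locker 4 (new)  [load 100/170]
4 storage lockers opened.

4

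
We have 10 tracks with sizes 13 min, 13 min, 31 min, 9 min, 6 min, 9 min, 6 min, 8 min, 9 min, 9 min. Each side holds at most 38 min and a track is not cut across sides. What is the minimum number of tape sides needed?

4

Total = 31 + 13 + 13 + 9 + 9 + 9 + 9 + 8 + 6 + 6 = 113 min.
Lower bound: ⌈113/38⌉ = 3 tape sides.
A packing using 4 tape sides:
  side 1: 31 + 6 = 37
  side 2: 13 + 13 + 9 = 35
  side 3: 9 + 9 + 9 + 8 = 35
  side 4: 6 = 6
No arrangement into 3 tape sides stays within capacity, so 4 is optimal.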